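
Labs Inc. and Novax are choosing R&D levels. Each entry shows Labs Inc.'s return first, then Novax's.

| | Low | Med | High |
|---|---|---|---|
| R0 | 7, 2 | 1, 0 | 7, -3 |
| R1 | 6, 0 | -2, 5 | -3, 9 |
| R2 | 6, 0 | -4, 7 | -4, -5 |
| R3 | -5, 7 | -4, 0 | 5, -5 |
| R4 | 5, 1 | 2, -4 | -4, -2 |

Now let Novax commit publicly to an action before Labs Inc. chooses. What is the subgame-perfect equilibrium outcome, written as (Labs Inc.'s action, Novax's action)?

Work backward from Labs Inc.'s decision.
- Low: BR = R0, leader payoff 2.
- Med: BR = R4, leader payoff -4.
- High: BR = R0, leader payoff -3.
Novax's induced payoffs are 2, -4, -3, so Novax commits to Low. Subgame-perfect outcome: (R0, Low) with payoffs (7, 2).

(R0, Low)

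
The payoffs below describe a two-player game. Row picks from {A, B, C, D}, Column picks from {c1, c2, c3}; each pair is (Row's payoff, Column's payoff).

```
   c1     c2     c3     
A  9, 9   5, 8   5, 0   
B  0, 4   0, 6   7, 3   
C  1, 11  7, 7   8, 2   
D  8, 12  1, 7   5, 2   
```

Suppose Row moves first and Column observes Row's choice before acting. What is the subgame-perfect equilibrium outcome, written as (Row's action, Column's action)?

Column best-responds to each possible Row move:
- A → Column plays c1 (best of 9, 8, 0); Row gets 9.
- B → Column plays c2 (best of 4, 6, 3); Row gets 0.
- C → Column plays c1 (best of 11, 7, 2); Row gets 1.
- D → Column plays c1 (best of 12, 7, 2); Row gets 8.
Maximizing over 9, 0, 1, 8, Row chooses A. Subgame-perfect outcome: (A, c1) with payoffs (9, 9).

(A, c1)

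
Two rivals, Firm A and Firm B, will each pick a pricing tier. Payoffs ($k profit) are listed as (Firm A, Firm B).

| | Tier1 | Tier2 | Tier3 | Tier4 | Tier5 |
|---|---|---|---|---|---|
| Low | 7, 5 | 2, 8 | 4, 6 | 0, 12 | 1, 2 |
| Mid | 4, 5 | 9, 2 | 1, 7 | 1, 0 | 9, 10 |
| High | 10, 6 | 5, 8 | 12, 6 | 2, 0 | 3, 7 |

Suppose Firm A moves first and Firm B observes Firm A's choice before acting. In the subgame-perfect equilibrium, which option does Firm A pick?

Backward induction with Firm A moving first.
- Low: BR = Tier4, leader payoff 0.
- Mid: BR = Tier5, leader payoff 9.
- High: BR = Tier2, leader payoff 5.
Firm A's induced payoffs are 0, 9, 5, so Firm A commits to Mid. Subgame-perfect outcome: (Mid, Tier5) with payoffs (9, 10).

Mid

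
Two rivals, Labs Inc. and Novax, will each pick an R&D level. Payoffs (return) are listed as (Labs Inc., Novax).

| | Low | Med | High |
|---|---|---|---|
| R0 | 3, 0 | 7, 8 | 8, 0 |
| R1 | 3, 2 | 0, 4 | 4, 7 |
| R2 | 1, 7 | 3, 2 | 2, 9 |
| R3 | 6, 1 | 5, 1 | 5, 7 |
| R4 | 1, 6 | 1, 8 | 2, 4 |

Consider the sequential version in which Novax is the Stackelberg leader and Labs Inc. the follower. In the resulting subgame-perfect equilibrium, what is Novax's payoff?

Work backward from Labs Inc.'s decision.
- Low: Labs Inc. compares 3, 3, 1, 6, 1 and picks R3; Novax would get 1.
- Med: Labs Inc. compares 7, 0, 3, 5, 1 and picks R0; Novax would get 8.
- High: Labs Inc. compares 8, 4, 2, 5, 2 and picks R0; Novax would get 0.
Among 1, 8, 0, the best is 8 at Med. Subgame-perfect outcome: (R0, Med) with payoffs (7, 8).

8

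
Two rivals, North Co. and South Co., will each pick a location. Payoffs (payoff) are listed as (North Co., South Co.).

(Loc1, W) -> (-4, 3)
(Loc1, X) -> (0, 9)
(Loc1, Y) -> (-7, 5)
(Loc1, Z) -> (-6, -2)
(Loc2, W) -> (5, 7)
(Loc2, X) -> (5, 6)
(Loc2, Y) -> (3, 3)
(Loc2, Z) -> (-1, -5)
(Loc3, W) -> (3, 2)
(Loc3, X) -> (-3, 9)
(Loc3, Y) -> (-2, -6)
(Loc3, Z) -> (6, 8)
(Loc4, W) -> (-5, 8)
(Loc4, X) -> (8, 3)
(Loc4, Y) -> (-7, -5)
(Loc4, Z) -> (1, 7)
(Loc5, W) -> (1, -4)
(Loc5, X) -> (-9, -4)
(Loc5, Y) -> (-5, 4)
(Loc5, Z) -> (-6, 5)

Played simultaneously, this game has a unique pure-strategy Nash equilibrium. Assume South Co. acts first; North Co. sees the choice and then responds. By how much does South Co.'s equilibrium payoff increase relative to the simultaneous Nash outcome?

1

Solve by backward induction (South Co. leads).
- W → North Co. plays Loc2 (best of -4, 5, 3, -5, 1); South Co. gets 7.
- X → North Co. plays Loc4 (best of 0, 5, -3, 8, -9); South Co. gets 3.
- Y → North Co. plays Loc2 (best of -7, 3, -2, -7, -5); South Co. gets 3.
- Z → North Co. plays Loc3 (best of -6, -1, 6, 1, -6); South Co. gets 8.
South Co.'s induced payoffs are 7, 3, 3, 8, so South Co. commits to Z. Subgame-perfect outcome: (Loc3, Z) with payoffs (6, 8).
Now find the simultaneous Nash equilibrium.
North Co.'s best replies: W→Loc2; X→Loc4; Y→Loc2; Z→Loc3.
South Co.'s best replies: Loc1→X; Loc2→W; Loc3→X; Loc4→W; Loc5→Z.
Only (Loc2, W) has each player best-responding; Nash payoffs (5, 7).
South Co.'s commitment gain: 8 − 7 = 1.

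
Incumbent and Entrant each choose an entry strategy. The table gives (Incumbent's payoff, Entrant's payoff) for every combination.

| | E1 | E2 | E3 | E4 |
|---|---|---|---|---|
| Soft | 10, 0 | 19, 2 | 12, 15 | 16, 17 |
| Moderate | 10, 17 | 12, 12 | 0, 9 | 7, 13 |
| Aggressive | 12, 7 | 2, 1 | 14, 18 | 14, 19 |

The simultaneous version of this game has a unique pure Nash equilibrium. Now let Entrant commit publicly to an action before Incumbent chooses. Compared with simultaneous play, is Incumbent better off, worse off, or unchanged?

Backward induction with Entrant moving first.
- E1 → Incumbent plays Aggressive (best of 10, 10, 12); Entrant gets 7.
- E2 → Incumbent plays Soft (best of 19, 12, 2); Entrant gets 2.
- E3 → Incumbent plays Aggressive (best of 12, 0, 14); Entrant gets 18.
- E4 → Incumbent plays Soft (best of 16, 7, 14); Entrant gets 17.
Entrant's induced payoffs are 7, 2, 18, 17, so Entrant commits to E3. Subgame-perfect outcome: (Aggressive, E3) with payoffs (14, 18).
Now find the simultaneous Nash equilibrium.
Incumbent's best replies: E1→Aggressive; E2→Soft; E3→Aggressive; E4→Soft.
Entrant's best replies: Soft→E4; Moderate→E1; Aggressive→E4.
Only (Soft, E4) has each player best-responding; Nash payoffs (16, 17).
Incumbent earns 14 sequentially versus 16 at the Nash outcome: worse off.

worse off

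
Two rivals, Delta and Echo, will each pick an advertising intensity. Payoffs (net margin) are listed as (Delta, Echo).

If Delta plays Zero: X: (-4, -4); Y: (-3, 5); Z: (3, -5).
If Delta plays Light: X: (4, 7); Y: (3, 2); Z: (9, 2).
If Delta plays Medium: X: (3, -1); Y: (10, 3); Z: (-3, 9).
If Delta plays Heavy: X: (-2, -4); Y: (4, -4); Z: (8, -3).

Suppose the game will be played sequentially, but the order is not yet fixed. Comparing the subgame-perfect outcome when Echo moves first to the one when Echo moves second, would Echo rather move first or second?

first

If Delta leads: Echo's best replies are Zero→Y, Light→X, Medium→Z, Heavy→Z; Delta's induced payoffs -3, 4, -3, 8; outcome (Heavy, Z), payoffs (8, -3).
If Echo leads: Delta's best replies are X→Light, Y→Medium, Z→Light; Echo's induced payoffs 7, 3, 2; outcome (Light, X), payoffs (4, 7).
Echo gets 7 moving first and -3 moving second, so Echo prefers to move first.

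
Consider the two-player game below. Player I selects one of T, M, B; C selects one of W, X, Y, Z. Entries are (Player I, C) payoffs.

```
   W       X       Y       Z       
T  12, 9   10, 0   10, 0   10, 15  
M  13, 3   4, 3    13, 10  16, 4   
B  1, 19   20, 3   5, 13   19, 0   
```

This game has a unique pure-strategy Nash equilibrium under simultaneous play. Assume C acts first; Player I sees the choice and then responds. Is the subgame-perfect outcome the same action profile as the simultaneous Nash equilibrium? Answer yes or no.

Backward induction with C moving first.
- W → Player I plays M (best of 12, 13, 1); C gets 3.
- X → Player I plays B (best of 10, 4, 20); C gets 3.
- Y → Player I plays M (best of 10, 13, 5); C gets 10.
- Z → Player I plays B (best of 10, 16, 19); C gets 0.
Maximizing over 3, 3, 10, 0, C chooses Y. Subgame-perfect outcome: (M, Y) with payoffs (13, 10).
For the simultaneous game, intersect best replies.
Player I's best replies: W→M; X→B; Y→M; Z→B.
C's best replies: T→Z; M→Y; B→W.
The unique mutual best reply is (M, Y), giving (13, 10).
Sequential outcome (M, Y) coincides with the Nash profile (M, Y).

yes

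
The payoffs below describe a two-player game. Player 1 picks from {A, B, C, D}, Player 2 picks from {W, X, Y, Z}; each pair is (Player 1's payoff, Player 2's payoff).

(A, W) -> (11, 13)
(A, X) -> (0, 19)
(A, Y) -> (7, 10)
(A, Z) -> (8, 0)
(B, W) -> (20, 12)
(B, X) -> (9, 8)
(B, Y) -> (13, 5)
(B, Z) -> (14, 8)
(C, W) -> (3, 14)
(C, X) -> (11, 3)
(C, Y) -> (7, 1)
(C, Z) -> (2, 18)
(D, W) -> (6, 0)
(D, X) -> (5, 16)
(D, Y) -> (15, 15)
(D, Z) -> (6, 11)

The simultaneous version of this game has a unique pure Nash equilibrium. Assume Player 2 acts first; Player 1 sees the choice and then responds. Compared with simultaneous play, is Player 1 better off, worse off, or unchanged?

Solve by backward induction (Player 2 leads).
- W: BR = B, leader payoff 12.
- X: BR = C, leader payoff 3.
- Y: BR = D, leader payoff 15.
- Z: BR = B, leader payoff 8.
Maximizing over 12, 3, 15, 8, Player 2 chooses Y. Subgame-perfect outcome: (D, Y) with payoffs (15, 15).
Under simultaneous play:
Player 1's best replies: W→B; X→C; Y→D; Z→B.
Player 2's best replies: A→X; B→W; C→Z; D→X.
The unique mutual best reply is (B, W), giving (20, 12).
Player 1 earns 15 sequentially versus 20 at the Nash outcome: worse off.

worse off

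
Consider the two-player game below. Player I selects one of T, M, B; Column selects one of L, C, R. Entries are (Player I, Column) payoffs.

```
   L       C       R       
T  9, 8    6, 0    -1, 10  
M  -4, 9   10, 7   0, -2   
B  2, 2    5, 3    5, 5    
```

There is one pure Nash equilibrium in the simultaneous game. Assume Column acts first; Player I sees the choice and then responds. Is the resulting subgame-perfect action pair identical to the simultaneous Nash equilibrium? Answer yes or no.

Backward induction with Column moving first.
- L: BR = T, leader payoff 8.
- C: BR = M, leader payoff 7.
- R: BR = B, leader payoff 5.
Among 8, 7, 5, the best is 8 at L. Subgame-perfect outcome: (T, L) with payoffs (9, 8).
For the simultaneous game, intersect best replies.
Player I's best replies: L→T; C→M; R→B.
Column's best replies: T→R; M→L; B→R.
The unique mutual best reply is (B, R), giving (5, 5).
Sequential outcome (T, L) differs from the Nash profile (B, R).

no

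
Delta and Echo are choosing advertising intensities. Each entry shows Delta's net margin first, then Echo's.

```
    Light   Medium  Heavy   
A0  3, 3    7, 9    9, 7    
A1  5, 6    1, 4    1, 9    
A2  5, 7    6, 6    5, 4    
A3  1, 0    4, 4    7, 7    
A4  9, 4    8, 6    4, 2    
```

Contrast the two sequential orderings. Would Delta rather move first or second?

If Delta leads: Echo's best replies are A0→Medium, A1→Heavy, A2→Light, A3→Heavy, A4→Medium; Delta's induced payoffs 7, 1, 5, 7, 8; outcome (A4, Medium), payoffs (8, 6).
If Echo leads: Delta's best replies are Light→A4, Medium→A4, Heavy→A0; Echo's induced payoffs 4, 6, 7; outcome (A0, Heavy), payoffs (9, 7).
Delta gets 8 moving first and 9 moving second, so Delta prefers to move second.

second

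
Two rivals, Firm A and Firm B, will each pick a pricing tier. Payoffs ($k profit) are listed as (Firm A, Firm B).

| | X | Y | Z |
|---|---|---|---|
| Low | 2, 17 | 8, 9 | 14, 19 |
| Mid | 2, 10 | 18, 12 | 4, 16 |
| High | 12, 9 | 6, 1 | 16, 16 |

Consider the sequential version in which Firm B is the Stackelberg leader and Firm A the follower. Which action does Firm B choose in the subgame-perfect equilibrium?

Z

Backward induction with Firm B moving first.
- X: BR = High, leader payoff 9.
- Y: BR = Mid, leader payoff 12.
- Z: BR = High, leader payoff 16.
Maximizing over 9, 12, 16, Firm B chooses Z. Subgame-perfect outcome: (High, Z) with payoffs (16, 16).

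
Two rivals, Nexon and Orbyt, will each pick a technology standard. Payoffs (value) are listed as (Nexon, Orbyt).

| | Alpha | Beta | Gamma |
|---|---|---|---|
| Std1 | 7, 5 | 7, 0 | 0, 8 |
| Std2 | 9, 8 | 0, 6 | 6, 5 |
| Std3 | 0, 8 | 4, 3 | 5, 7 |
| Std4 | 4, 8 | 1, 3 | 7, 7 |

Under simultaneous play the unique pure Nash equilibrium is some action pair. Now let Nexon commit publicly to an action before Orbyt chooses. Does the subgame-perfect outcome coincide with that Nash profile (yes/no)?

yes

Work backward from Orbyt's decision.
- Std1: Orbyt compares 5, 0, 8 and picks Gamma; Nexon would get 0.
- Std2: Orbyt compares 8, 6, 5 and picks Alpha; Nexon would get 9.
- Std3: Orbyt compares 8, 3, 7 and picks Alpha; Nexon would get 0.
- Std4: Orbyt compares 8, 3, 7 and picks Alpha; Nexon would get 4.
Among 0, 9, 0, 4, the best is 9 at Std2. Subgame-perfect outcome: (Std2, Alpha) with payoffs (9, 8).
Now find the simultaneous Nash equilibrium.
Nexon's best replies: Alpha→Std2; Beta→Std1; Gamma→Std4.
Orbyt's best replies: Std1→Gamma; Std2→Alpha; Std3→Alpha; Std4→Alpha.
Only (Std2, Alpha) has each player best-responding; Nash payoffs (9, 8).
Sequential outcome (Std2, Alpha) coincides with the Nash profile (Std2, Alpha).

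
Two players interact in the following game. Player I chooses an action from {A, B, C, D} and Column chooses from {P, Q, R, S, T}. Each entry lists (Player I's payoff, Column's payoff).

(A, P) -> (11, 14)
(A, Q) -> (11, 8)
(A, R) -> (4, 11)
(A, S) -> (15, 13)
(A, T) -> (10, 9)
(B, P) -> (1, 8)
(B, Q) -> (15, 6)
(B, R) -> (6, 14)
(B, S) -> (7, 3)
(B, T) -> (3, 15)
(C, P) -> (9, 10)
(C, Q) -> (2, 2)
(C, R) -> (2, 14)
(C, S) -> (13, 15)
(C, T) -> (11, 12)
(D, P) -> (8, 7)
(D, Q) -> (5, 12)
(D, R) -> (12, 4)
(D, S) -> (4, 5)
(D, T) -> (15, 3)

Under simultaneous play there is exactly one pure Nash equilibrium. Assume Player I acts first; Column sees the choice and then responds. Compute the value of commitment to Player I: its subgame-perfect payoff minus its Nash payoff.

Column best-responds to each possible Player I move:
- A: Column compares 14, 8, 11, 13, 9 and picks P; Player I would get 11.
- B: Column compares 8, 6, 14, 3, 15 and picks T; Player I would get 3.
- C: Column compares 10, 2, 14, 15, 12 and picks S; Player I would get 13.
- D: Column compares 7, 12, 4, 5, 3 and picks Q; Player I would get 5.
Maximizing over 11, 3, 13, 5, Player I chooses C. Subgame-perfect outcome: (C, S) with payoffs (13, 15).
Now find the simultaneous Nash equilibrium.
Player I's best replies: P→A; Q→B; R→D; S→A; T→D.
Column's best replies: A→P; B→T; C→S; D→Q.
The unique mutual best reply is (A, P), giving (11, 14).
Player I's commitment gain: 13 − 11 = 2.

2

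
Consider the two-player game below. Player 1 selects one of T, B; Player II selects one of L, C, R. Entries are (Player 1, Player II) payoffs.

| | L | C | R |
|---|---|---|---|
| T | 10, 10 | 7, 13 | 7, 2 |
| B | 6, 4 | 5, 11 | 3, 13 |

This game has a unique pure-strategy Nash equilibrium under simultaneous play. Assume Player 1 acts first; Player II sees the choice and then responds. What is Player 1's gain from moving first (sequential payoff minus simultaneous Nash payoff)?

Player II best-responds to each possible Player 1 move:
- T: Player II compares 10, 13, 2 and picks C; Player 1 would get 7.
- B: Player II compares 4, 11, 13 and picks R; Player 1 would get 3.
Maximizing over 7, 3, Player 1 chooses T. Subgame-perfect outcome: (T, C) with payoffs (7, 13).
For the simultaneous game, intersect best replies.
Player 1's best replies: L→T; C→T; R→T.
Player II's best replies: T→C; B→R.
The unique mutual best reply is (T, C), giving (7, 13).
Player 1's commitment gain: 7 − 7 = 0.

0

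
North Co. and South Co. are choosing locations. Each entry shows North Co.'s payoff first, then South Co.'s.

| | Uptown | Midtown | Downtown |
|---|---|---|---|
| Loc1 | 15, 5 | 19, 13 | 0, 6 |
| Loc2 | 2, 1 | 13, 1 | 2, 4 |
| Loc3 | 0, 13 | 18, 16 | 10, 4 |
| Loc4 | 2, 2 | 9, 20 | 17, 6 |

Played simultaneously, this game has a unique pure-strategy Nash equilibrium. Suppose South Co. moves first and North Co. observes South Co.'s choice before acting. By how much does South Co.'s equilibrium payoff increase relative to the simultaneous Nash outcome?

Backward induction with South Co. moving first.
- Uptown → North Co. plays Loc1 (best of 15, 2, 0, 2); South Co. gets 5.
- Midtown → North Co. plays Loc1 (best of 19, 13, 18, 9); South Co. gets 13.
- Downtown → North Co. plays Loc4 (best of 0, 2, 10, 17); South Co. gets 6.
Among 5, 13, 6, the best is 13 at Midtown. Subgame-perfect outcome: (Loc1, Midtown) with payoffs (19, 13).
For the simultaneous game, intersect best replies.
North Co.'s best replies: Uptown→Loc1; Midtown→Loc1; Downtown→Loc4.
South Co.'s best replies: Loc1→Midtown; Loc2→Downtown; Loc3→Midtown; Loc4→Midtown.
Only (Loc1, Midtown) has each player best-responding; Nash payoffs (19, 13).
South Co.'s commitment gain: 13 − 13 = 0.

0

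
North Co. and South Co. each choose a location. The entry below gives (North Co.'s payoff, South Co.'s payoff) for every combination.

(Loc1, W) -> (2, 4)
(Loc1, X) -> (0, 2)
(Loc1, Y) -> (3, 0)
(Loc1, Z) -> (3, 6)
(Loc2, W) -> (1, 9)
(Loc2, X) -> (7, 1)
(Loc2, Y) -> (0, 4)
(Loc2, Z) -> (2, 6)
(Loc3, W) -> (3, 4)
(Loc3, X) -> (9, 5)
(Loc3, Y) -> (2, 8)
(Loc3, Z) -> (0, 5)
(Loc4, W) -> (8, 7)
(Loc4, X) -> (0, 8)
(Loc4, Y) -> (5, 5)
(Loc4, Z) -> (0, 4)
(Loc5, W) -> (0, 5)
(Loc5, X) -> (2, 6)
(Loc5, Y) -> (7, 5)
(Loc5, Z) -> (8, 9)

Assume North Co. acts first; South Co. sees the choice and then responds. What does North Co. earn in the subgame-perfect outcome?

8

Solve by backward induction (North Co. leads).
- Loc1: South Co. compares 4, 2, 0, 6 and picks Z; North Co. would get 3.
- Loc2: South Co. compares 9, 1, 4, 6 and picks W; North Co. would get 1.
- Loc3: South Co. compares 4, 5, 8, 5 and picks Y; North Co. would get 2.
- Loc4: South Co. compares 7, 8, 5, 4 and picks X; North Co. would get 0.
- Loc5: South Co. compares 5, 6, 5, 9 and picks Z; North Co. would get 8.
Maximizing over 3, 1, 2, 0, 8, North Co. chooses Loc5. Subgame-perfect outcome: (Loc5, Z) with payoffs (8, 9).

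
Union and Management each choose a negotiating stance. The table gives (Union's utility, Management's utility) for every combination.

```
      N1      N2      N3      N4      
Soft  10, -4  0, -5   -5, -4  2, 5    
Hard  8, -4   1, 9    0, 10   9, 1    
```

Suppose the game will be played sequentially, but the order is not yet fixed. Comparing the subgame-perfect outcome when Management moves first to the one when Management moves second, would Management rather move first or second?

If Union leads: Management's best replies are Soft→N4, Hard→N3; Union's induced payoffs 2, 0; outcome (Soft, N4), payoffs (2, 5).
If Management leads: Union's best replies are N1→Soft, N2→Hard, N3→Hard, N4→Hard; Management's induced payoffs -4, 9, 10, 1; outcome (Hard, N3), payoffs (0, 10).
Management gets 10 moving first and 5 moving second, so Management prefers to move first.

first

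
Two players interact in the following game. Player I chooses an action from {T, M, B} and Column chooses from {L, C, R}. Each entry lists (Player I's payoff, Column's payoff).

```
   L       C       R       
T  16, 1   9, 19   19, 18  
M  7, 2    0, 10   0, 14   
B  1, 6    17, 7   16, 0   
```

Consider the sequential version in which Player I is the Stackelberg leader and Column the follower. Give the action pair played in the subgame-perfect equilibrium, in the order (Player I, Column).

Solve by backward induction (Player I leads).
- T: BR = C, leader payoff 9.
- M: BR = R, leader payoff 0.
- B: BR = C, leader payoff 17.
Player I's induced payoffs are 9, 0, 17, so Player I commits to B. Subgame-perfect outcome: (B, C) with payoffs (17, 7).

(B, C)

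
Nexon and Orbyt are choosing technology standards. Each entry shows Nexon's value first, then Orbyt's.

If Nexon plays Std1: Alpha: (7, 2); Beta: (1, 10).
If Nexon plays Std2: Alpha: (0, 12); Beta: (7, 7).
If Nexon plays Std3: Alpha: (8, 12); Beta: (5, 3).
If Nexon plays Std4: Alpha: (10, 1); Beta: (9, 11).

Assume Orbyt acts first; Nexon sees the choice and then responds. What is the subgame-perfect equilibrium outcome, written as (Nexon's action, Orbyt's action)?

Work backward from Nexon's decision.
- Alpha: BR = Std4, leader payoff 1.
- Beta: BR = Std4, leader payoff 11.
Orbyt's induced payoffs are 1, 11, so Orbyt commits to Beta. Subgame-perfect outcome: (Std4, Beta) with payoffs (9, 11).

(Std4, Beta)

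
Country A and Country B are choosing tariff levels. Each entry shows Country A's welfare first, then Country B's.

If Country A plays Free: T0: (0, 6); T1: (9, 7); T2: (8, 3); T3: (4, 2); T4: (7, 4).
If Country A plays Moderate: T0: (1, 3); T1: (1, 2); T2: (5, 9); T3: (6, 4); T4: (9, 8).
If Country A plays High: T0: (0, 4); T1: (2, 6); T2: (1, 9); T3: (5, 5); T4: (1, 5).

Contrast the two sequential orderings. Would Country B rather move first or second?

first

If Country A leads: Country B's best replies are Free→T1, Moderate→T2, High→T2; Country A's induced payoffs 9, 5, 1; outcome (Free, T1), payoffs (9, 7).
If Country B leads: Country A's best replies are T0→Moderate, T1→Free, T2→Free, T3→Moderate, T4→Moderate; Country B's induced payoffs 3, 7, 3, 4, 8; outcome (Moderate, T4), payoffs (9, 8).
Country B gets 8 moving first and 7 moving second, so Country B prefers to move first.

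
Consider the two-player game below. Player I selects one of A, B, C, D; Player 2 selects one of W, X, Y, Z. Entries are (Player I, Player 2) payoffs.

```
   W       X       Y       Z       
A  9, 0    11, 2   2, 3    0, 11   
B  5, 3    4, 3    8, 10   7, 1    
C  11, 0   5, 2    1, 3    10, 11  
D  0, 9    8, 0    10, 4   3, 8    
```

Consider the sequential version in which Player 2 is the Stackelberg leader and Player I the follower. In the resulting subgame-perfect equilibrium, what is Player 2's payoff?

11

Work backward from Player I's decision.
- W: BR = C, leader payoff 0.
- X: BR = A, leader payoff 2.
- Y: BR = D, leader payoff 4.
- Z: BR = C, leader payoff 11.
Player 2's induced payoffs are 0, 2, 4, 11, so Player 2 commits to Z. Subgame-perfect outcome: (C, Z) with payoffs (10, 11).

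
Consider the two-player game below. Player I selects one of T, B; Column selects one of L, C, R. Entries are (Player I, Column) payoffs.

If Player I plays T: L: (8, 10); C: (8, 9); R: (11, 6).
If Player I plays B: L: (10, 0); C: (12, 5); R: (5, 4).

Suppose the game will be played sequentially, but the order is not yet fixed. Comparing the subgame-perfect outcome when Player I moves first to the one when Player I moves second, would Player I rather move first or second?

first

If Player I leads: Column's best replies are T→L, B→C; Player I's induced payoffs 8, 12; outcome (B, C), payoffs (12, 5).
If Column leads: Player I's best replies are L→B, C→B, R→T; Column's induced payoffs 0, 5, 6; outcome (T, R), payoffs (11, 6).
Player I gets 12 moving first and 11 moving second, so Player I prefers to move first.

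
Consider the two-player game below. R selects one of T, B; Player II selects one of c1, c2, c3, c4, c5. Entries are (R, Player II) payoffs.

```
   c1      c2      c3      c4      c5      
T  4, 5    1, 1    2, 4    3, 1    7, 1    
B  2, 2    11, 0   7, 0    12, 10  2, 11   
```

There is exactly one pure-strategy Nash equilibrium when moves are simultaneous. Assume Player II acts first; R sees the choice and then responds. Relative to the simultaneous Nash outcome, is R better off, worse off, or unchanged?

better off

R best-responds to each possible Player II move:
- c1 → R plays T (best of 4, 2); Player II gets 5.
- c2 → R plays B (best of 1, 11); Player II gets 0.
- c3 → R plays B (best of 2, 7); Player II gets 0.
- c4 → R plays B (best of 3, 12); Player II gets 10.
- c5 → R plays T (best of 7, 2); Player II gets 1.
Player II's induced payoffs are 5, 0, 0, 10, 1, so Player II commits to c4. Subgame-perfect outcome: (B, c4) with payoffs (12, 10).
Under simultaneous play:
R's best replies: c1→T; c2→B; c3→B; c4→B; c5→T.
Player II's best replies: T→c1; B→c5.
The unique mutual best reply is (T, c1), giving (4, 5).
R earns 12 sequentially versus 4 at the Nash outcome: better off.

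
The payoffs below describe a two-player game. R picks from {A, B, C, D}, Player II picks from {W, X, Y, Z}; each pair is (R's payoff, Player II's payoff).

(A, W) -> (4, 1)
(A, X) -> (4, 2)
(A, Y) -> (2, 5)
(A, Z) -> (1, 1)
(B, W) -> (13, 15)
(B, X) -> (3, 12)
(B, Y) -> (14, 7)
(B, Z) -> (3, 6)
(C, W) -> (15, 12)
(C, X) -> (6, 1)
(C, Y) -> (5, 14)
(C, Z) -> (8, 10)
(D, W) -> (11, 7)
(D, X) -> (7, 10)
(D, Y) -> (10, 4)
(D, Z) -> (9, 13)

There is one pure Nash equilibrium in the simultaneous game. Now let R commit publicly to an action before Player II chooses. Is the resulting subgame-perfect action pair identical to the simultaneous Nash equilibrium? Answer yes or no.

Backward induction with R moving first.
- A: Player II compares 1, 2, 5, 1 and picks Y; R would get 2.
- B: Player II compares 15, 12, 7, 6 and picks W; R would get 13.
- C: Player II compares 12, 1, 14, 10 and picks Y; R would get 5.
- D: Player II compares 7, 10, 4, 13 and picks Z; R would get 9.
R's induced payoffs are 2, 13, 5, 9, so R commits to B. Subgame-perfect outcome: (B, W) with payoffs (13, 15).
Now find the simultaneous Nash equilibrium.
R's best replies: W→C; X→D; Y→B; Z→D.
Player II's best replies: A→Y; B→W; C→Y; D→Z.
The unique mutual best reply is (D, Z), giving (9, 13).
Sequential outcome (B, W) differs from the Nash profile (D, Z).

no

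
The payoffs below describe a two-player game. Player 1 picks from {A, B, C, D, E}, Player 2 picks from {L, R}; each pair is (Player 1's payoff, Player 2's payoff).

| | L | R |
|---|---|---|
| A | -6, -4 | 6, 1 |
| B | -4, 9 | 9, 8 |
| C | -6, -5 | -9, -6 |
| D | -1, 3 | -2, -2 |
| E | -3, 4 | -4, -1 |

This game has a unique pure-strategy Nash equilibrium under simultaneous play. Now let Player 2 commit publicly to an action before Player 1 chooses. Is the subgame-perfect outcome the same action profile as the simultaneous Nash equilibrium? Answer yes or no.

no

Backward induction with Player 2 moving first.
- L: BR = D, leader payoff 3.
- R: BR = B, leader payoff 8.
Maximizing over 3, 8, Player 2 chooses R. Subgame-perfect outcome: (B, R) with payoffs (9, 8).
Under simultaneous play:
Player 1's best replies: L→D; R→B.
Player 2's best replies: A→R; B→L; C→L; D→L; E→L.
Only (D, L) has each player best-responding; Nash payoffs (-1, 3).
Sequential outcome (B, R) differs from the Nash profile (D, L).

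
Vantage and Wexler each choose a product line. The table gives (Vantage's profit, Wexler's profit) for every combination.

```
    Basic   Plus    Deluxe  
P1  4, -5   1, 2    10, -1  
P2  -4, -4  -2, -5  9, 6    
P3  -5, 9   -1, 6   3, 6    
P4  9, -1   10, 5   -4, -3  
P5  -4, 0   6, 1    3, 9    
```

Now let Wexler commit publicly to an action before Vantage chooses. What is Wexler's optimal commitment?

Plus

Solve by backward induction (Wexler leads).
- Basic: Vantage compares 4, -4, -5, 9, -4 and picks P4; Wexler would get -1.
- Plus: Vantage compares 1, -2, -1, 10, 6 and picks P4; Wexler would get 5.
- Deluxe: Vantage compares 10, 9, 3, -4, 3 and picks P1; Wexler would get -1.
Among -1, 5, -1, the best is 5 at Plus. Subgame-perfect outcome: (P4, Plus) with payoffs (10, 5).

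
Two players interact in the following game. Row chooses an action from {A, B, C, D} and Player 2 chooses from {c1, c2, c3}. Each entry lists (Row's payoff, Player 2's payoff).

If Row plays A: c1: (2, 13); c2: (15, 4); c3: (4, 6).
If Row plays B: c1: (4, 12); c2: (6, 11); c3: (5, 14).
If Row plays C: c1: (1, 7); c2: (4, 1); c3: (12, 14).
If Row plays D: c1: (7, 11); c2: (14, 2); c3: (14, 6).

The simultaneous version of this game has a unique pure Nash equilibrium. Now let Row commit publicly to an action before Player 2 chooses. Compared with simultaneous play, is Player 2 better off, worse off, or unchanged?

Player 2 best-responds to each possible Row move:
- A: Player 2 compares 13, 4, 6 and picks c1; Row would get 2.
- B: Player 2 compares 12, 11, 14 and picks c3; Row would get 5.
- C: Player 2 compares 7, 1, 14 and picks c3; Row would get 12.
- D: Player 2 compares 11, 2, 6 and picks c1; Row would get 7.
Row's induced payoffs are 2, 5, 12, 7, so Row commits to C. Subgame-perfect outcome: (C, c3) with payoffs (12, 14).
Under simultaneous play:
Row's best replies: c1→D; c2→A; c3→D.
Player 2's best replies: A→c1; B→c3; C→c3; D→c1.
The unique mutual best reply is (D, c1), giving (7, 11).
Player 2 earns 14 sequentially versus 11 at the Nash outcome: better off.

better off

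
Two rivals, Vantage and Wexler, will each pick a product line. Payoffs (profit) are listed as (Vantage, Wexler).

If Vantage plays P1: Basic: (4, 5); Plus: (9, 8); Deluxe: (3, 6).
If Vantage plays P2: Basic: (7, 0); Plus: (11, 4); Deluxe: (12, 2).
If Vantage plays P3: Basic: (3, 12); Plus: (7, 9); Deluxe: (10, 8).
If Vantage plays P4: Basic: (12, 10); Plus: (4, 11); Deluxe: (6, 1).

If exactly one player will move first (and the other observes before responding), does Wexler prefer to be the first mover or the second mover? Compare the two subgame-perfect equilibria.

first

If Vantage leads: Wexler's best replies are P1→Plus, P2→Plus, P3→Basic, P4→Plus; Vantage's induced payoffs 9, 11, 3, 4; outcome (P2, Plus), payoffs (11, 4).
If Wexler leads: Vantage's best replies are Basic→P4, Plus→P2, Deluxe→P2; Wexler's induced payoffs 10, 4, 2; outcome (P4, Basic), payoffs (12, 10).
Wexler gets 10 moving first and 4 moving second, so Wexler prefers to move first.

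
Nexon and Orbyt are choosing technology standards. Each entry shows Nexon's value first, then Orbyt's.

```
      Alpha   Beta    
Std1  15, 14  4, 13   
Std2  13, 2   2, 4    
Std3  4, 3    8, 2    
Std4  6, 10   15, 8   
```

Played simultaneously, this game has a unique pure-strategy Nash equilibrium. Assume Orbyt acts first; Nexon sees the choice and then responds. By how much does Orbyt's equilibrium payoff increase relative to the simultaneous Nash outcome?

0

Backward induction with Orbyt moving first.
- Alpha: Nexon compares 15, 13, 4, 6 and picks Std1; Orbyt would get 14.
- Beta: Nexon compares 4, 2, 8, 15 and picks Std4; Orbyt would get 8.
Among 14, 8, the best is 14 at Alpha. Subgame-perfect outcome: (Std1, Alpha) with payoffs (15, 14).
Now find the simultaneous Nash equilibrium.
Nexon's best replies: Alpha→Std1; Beta→Std4.
Orbyt's best replies: Std1→Alpha; Std2→Beta; Std3→Alpha; Std4→Alpha.
The unique mutual best reply is (Std1, Alpha), giving (15, 14).
Orbyt's commitment gain: 14 − 14 = 0.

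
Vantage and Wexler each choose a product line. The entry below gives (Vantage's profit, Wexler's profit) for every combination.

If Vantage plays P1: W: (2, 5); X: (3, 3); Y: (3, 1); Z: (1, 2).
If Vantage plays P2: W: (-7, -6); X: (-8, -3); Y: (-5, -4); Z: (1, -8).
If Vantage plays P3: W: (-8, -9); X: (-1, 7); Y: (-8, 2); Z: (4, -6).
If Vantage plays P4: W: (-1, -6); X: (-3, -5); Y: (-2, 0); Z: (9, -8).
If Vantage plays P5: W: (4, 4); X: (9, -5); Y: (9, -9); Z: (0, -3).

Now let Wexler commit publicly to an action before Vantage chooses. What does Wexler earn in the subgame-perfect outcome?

4

Vantage best-responds to each possible Wexler move:
- W → Vantage plays P5 (best of 2, -7, -8, -1, 4); Wexler gets 4.
- X → Vantage plays P5 (best of 3, -8, -1, -3, 9); Wexler gets -5.
- Y → Vantage plays P5 (best of 3, -5, -8, -2, 9); Wexler gets -9.
- Z → Vantage plays P4 (best of 1, 1, 4, 9, 0); Wexler gets -8.
Wexler's induced payoffs are 4, -5, -9, -8, so Wexler commits to W. Subgame-perfect outcome: (P5, W) with payoffs (4, 4).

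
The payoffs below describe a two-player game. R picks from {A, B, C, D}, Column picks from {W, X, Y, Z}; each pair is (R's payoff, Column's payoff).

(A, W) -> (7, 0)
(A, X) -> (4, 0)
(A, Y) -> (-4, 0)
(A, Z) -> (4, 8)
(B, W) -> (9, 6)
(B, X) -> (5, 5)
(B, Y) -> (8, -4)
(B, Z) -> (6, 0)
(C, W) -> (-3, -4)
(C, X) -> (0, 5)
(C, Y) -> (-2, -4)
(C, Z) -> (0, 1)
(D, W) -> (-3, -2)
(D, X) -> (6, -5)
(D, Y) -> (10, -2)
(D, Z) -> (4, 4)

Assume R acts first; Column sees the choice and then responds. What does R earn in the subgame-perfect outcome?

9

Solve by backward induction (R leads).
- A: BR = Z, leader payoff 4.
- B: BR = W, leader payoff 9.
- C: BR = X, leader payoff 0.
- D: BR = Z, leader payoff 4.
Among 4, 9, 0, 4, the best is 9 at B. Subgame-perfect outcome: (B, W) with payoffs (9, 6).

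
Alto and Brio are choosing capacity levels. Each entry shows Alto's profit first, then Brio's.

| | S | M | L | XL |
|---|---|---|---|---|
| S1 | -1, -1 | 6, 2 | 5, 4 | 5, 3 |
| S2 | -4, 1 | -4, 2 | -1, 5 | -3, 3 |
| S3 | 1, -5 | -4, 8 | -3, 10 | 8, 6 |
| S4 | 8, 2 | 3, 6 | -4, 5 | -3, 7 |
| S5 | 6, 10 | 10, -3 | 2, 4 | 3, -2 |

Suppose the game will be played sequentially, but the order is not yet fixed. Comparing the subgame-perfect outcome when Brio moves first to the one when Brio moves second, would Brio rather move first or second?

If Alto leads: Brio's best replies are S1→L, S2→L, S3→L, S4→XL, S5→S; Alto's induced payoffs 5, -1, -3, -3, 6; outcome (S5, S), payoffs (6, 10).
If Brio leads: Alto's best replies are S→S4, M→S5, L→S1, XL→S3; Brio's induced payoffs 2, -3, 4, 6; outcome (S3, XL), payoffs (8, 6).
Brio gets 6 moving first and 10 moving second, so Brio prefers to move second.

second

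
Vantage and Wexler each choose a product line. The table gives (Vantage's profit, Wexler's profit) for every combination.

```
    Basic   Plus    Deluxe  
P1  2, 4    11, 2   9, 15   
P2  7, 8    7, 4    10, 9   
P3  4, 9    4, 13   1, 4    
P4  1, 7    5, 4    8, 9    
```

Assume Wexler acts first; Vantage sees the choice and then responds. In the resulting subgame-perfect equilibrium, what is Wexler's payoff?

9

Solve by backward induction (Wexler leads).
- Basic: BR = P2, leader payoff 8.
- Plus: BR = P1, leader payoff 2.
- Deluxe: BR = P2, leader payoff 9.
Wexler's induced payoffs are 8, 2, 9, so Wexler commits to Deluxe. Subgame-perfect outcome: (P2, Deluxe) with payoffs (10, 9).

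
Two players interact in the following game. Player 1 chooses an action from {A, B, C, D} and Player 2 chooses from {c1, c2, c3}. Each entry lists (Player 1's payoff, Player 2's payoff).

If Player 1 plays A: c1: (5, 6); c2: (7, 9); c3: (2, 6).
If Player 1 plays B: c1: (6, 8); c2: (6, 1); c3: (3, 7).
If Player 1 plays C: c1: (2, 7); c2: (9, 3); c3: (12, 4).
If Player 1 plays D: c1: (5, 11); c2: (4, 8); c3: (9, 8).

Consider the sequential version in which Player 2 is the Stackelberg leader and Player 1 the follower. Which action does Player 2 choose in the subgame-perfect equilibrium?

c1

Backward induction with Player 2 moving first.
- c1: BR = B, leader payoff 8.
- c2: BR = C, leader payoff 3.
- c3: BR = C, leader payoff 4.
Among 8, 3, 4, the best is 8 at c1. Subgame-perfect outcome: (B, c1) with payoffs (6, 8).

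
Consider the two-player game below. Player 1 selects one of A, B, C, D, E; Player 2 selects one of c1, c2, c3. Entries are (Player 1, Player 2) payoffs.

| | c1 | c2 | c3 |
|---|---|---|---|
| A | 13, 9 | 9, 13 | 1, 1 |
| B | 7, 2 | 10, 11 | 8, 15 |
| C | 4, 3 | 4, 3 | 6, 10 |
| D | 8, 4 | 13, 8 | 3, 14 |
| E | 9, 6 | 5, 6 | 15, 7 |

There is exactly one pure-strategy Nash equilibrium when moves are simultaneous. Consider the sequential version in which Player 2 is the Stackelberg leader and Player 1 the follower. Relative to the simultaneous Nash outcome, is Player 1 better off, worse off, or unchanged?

worse off

Solve by backward induction (Player 2 leads).
- c1 → Player 1 plays A (best of 13, 7, 4, 8, 9); Player 2 gets 9.
- c2 → Player 1 plays D (best of 9, 10, 4, 13, 5); Player 2 gets 8.
- c3 → Player 1 plays E (best of 1, 8, 6, 3, 15); Player 2 gets 7.
Among 9, 8, 7, the best is 9 at c1. Subgame-perfect outcome: (A, c1) with payoffs (13, 9).
Now find the simultaneous Nash equilibrium.
Player 1's best replies: c1→A; c2→D; c3→E.
Player 2's best replies: A→c2; B→c3; C→c3; D→c3; E→c3.
The unique mutual best reply is (E, c3), giving (15, 7).
Player 1 earns 13 sequentially versus 15 at the Nash outcome: worse off.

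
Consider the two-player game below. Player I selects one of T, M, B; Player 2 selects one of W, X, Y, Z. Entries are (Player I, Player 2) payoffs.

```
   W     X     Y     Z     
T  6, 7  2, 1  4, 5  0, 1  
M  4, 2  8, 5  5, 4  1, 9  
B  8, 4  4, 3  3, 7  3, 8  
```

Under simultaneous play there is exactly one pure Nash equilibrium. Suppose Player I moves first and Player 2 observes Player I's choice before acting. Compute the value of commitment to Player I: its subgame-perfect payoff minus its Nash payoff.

Backward induction with Player I moving first.
- T → Player 2 plays W (best of 7, 1, 5, 1); Player I gets 6.
- M → Player 2 plays Z (best of 2, 5, 4, 9); Player I gets 1.
- B → Player 2 plays Z (best of 4, 3, 7, 8); Player I gets 3.
Maximizing over 6, 1, 3, Player I chooses T. Subgame-perfect outcome: (T, W) with payoffs (6, 7).
For the simultaneous game, intersect best replies.
Player I's best replies: W→B; X→M; Y→M; Z→B.
Player 2's best replies: T→W; M→Z; B→Z.
Only (B, Z) has each player best-responding; Nash payoffs (3, 8).
Player I's commitment gain: 6 − 3 = 3.

3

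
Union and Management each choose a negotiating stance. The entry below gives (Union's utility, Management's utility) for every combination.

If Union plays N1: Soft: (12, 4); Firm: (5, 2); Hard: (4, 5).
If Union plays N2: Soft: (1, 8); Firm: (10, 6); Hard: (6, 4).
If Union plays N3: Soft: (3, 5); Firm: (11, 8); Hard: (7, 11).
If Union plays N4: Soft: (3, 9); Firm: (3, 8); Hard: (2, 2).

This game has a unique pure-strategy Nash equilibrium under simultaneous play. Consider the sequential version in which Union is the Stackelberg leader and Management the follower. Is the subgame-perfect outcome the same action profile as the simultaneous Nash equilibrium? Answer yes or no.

Solve by backward induction (Union leads).
- N1: BR = Hard, leader payoff 4.
- N2: BR = Soft, leader payoff 1.
- N3: BR = Hard, leader payoff 7.
- N4: BR = Soft, leader payoff 3.
Among 4, 1, 7, 3, the best is 7 at N3. Subgame-perfect outcome: (N3, Hard) with payoffs (7, 11).
Under simultaneous play:
Union's best replies: Soft→N1; Firm→N3; Hard→N3.
Management's best replies: N1→Hard; N2→Soft; N3→Hard; N4→Soft.
The unique mutual best reply is (N3, Hard), giving (7, 11).
Sequential outcome (N3, Hard) coincides with the Nash profile (N3, Hard).

yes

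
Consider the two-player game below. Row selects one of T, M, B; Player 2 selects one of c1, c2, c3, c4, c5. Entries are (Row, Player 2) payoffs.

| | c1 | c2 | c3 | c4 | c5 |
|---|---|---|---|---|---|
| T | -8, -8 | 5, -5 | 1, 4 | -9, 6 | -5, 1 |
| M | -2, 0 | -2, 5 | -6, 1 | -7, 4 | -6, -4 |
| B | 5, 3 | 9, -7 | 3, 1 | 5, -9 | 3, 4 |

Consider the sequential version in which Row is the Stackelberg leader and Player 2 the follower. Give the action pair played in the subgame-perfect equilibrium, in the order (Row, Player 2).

(B, c5)

Work backward from Player 2's decision.
- T → Player 2 plays c4 (best of -8, -5, 4, 6, 1); Row gets -9.
- M → Player 2 plays c2 (best of 0, 5, 1, 4, -4); Row gets -2.
- B → Player 2 plays c5 (best of 3, -7, 1, -9, 4); Row gets 3.
Among -9, -2, 3, the best is 3 at B. Subgame-perfect outcome: (B, c5) with payoffs (3, 4).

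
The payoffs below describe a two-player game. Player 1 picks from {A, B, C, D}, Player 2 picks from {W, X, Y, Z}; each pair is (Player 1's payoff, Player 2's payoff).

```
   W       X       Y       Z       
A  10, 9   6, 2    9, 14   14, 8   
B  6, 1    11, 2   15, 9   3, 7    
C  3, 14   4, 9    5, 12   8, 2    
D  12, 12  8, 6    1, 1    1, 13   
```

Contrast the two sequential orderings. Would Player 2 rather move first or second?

If Player 1 leads: Player 2's best replies are A→Y, B→Y, C→W, D→Z; Player 1's induced payoffs 9, 15, 3, 1; outcome (B, Y), payoffs (15, 9).
If Player 2 leads: Player 1's best replies are W→D, X→B, Y→B, Z→A; Player 2's induced payoffs 12, 2, 9, 8; outcome (D, W), payoffs (12, 12).
Player 2 gets 12 moving first and 9 moving second, so Player 2 prefers to move first.

first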